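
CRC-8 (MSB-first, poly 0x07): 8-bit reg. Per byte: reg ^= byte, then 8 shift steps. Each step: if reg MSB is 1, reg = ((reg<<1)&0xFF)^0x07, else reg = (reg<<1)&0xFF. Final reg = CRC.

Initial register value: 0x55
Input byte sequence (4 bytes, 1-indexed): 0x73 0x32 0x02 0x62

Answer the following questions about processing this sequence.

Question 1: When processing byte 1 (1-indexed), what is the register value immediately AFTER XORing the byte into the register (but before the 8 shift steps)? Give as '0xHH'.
Register before byte 1: 0x55
Byte 1: 0x73
0x55 XOR 0x73 = 0x26

Answer: 0x26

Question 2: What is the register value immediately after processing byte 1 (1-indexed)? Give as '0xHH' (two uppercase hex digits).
After byte 1 (0x73): reg=0xF2

Answer: 0xF2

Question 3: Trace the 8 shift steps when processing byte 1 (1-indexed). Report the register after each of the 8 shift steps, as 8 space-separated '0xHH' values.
Register before byte 1: 0x55
After XOR with byte 0x73: 0x26

Answer: 0x4C 0x98 0x37 0x6E 0xDC 0xBF 0x79 0xF2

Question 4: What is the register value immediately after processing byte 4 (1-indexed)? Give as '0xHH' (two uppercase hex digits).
Answer: 0x8E

Derivation:
After byte 1 (0x73): reg=0xF2
After byte 2 (0x32): reg=0x4E
After byte 3 (0x02): reg=0xE3
After byte 4 (0x62): reg=0x8E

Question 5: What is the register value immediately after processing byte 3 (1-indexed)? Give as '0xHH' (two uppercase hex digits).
After byte 1 (0x73): reg=0xF2
After byte 2 (0x32): reg=0x4E
After byte 3 (0x02): reg=0xE3

Answer: 0xE3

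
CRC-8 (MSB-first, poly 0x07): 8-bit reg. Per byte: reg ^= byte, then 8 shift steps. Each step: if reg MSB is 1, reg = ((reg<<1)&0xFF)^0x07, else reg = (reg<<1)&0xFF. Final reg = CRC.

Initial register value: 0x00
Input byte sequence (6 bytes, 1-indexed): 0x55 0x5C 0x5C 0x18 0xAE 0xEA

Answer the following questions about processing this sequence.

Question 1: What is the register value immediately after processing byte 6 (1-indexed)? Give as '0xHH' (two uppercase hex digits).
Answer: 0xB8

Derivation:
After byte 1 (0x55): reg=0xAC
After byte 2 (0x5C): reg=0xDE
After byte 3 (0x5C): reg=0x87
After byte 4 (0x18): reg=0xD4
After byte 5 (0xAE): reg=0x61
After byte 6 (0xEA): reg=0xB8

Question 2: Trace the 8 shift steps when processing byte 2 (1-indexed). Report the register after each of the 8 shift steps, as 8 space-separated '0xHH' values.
Answer: 0xE7 0xC9 0x95 0x2D 0x5A 0xB4 0x6F 0xDE

Derivation:
After byte 1 (0x55): reg=0xAC
Register before byte 2: 0xAC
After XOR with byte 0x5C: 0xF0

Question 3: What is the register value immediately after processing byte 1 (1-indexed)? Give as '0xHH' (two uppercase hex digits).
After byte 1 (0x55): reg=0xAC

Answer: 0xAC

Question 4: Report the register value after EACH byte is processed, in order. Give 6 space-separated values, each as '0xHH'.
0xAC 0xDE 0x87 0xD4 0x61 0xB8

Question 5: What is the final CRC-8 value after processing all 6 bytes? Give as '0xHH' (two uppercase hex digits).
After byte 1 (0x55): reg=0xAC
After byte 2 (0x5C): reg=0xDE
After byte 3 (0x5C): reg=0x87
After byte 4 (0x18): reg=0xD4
After byte 5 (0xAE): reg=0x61
After byte 6 (0xEA): reg=0xB8

Answer: 0xB8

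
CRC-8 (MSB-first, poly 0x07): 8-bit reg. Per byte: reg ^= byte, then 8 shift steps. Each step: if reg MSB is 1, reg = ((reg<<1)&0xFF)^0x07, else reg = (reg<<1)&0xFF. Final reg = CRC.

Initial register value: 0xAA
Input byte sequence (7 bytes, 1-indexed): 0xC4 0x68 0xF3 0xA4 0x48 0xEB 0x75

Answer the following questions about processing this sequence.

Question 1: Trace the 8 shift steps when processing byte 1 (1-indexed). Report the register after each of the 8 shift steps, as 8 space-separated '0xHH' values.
Register before byte 1: 0xAA
After XOR with byte 0xC4: 0x6E

Answer: 0xDC 0xBF 0x79 0xF2 0xE3 0xC1 0x85 0x0D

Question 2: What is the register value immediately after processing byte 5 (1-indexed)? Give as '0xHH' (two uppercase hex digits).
After byte 1 (0xC4): reg=0x0D
After byte 2 (0x68): reg=0x3C
After byte 3 (0xF3): reg=0x63
After byte 4 (0xA4): reg=0x5B
After byte 5 (0x48): reg=0x79

Answer: 0x79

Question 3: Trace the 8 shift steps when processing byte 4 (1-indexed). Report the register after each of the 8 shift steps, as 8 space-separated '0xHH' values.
Answer: 0x89 0x15 0x2A 0x54 0xA8 0x57 0xAE 0x5B

Derivation:
After byte 1 (0xC4): reg=0x0D
After byte 2 (0x68): reg=0x3C
After byte 3 (0xF3): reg=0x63
Register before byte 4: 0x63
After XOR with byte 0xA4: 0xC7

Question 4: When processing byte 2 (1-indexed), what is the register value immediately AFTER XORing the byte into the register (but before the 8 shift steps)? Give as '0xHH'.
Register before byte 2: 0x0D
Byte 2: 0x68
0x0D XOR 0x68 = 0x65

Answer: 0x65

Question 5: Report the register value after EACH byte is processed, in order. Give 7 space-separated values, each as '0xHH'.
0x0D 0x3C 0x63 0x5B 0x79 0xF7 0x87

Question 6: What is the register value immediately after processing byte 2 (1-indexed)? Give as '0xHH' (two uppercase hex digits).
After byte 1 (0xC4): reg=0x0D
After byte 2 (0x68): reg=0x3C

Answer: 0x3C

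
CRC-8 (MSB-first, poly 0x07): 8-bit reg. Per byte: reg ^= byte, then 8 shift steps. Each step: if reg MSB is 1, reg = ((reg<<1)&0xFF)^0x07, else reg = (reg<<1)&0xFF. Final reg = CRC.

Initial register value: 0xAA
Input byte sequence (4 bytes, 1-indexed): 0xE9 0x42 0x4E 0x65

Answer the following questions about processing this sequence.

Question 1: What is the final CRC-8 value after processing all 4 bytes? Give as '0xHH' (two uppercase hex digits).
After byte 1 (0xE9): reg=0xCE
After byte 2 (0x42): reg=0xAD
After byte 3 (0x4E): reg=0xA7
After byte 4 (0x65): reg=0x40

Answer: 0x40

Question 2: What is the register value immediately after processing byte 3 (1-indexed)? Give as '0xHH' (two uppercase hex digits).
Answer: 0xA7

Derivation:
After byte 1 (0xE9): reg=0xCE
After byte 2 (0x42): reg=0xAD
After byte 3 (0x4E): reg=0xA7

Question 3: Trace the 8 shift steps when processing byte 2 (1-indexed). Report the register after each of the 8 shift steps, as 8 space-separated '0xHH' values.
After byte 1 (0xE9): reg=0xCE
Register before byte 2: 0xCE
After XOR with byte 0x42: 0x8C

Answer: 0x1F 0x3E 0x7C 0xF8 0xF7 0xE9 0xD5 0xAD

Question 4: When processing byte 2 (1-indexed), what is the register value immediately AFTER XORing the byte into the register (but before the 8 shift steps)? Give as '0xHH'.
Answer: 0x8C

Derivation:
Register before byte 2: 0xCE
Byte 2: 0x42
0xCE XOR 0x42 = 0x8C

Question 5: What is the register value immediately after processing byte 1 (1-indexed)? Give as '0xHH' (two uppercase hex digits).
After byte 1 (0xE9): reg=0xCE

Answer: 0xCE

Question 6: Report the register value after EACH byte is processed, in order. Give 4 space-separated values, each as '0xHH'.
0xCE 0xAD 0xA7 0x40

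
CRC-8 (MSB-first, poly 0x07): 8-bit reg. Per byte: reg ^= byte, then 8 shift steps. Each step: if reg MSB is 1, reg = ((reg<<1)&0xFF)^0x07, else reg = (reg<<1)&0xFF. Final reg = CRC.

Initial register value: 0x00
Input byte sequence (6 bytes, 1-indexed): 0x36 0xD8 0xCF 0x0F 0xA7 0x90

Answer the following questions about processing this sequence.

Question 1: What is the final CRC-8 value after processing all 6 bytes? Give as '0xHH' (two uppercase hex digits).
Answer: 0x92

Derivation:
After byte 1 (0x36): reg=0x82
After byte 2 (0xD8): reg=0x81
After byte 3 (0xCF): reg=0xED
After byte 4 (0x0F): reg=0xA0
After byte 5 (0xA7): reg=0x15
After byte 6 (0x90): reg=0x92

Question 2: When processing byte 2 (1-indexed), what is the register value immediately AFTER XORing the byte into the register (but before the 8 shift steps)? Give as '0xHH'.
Answer: 0x5A

Derivation:
Register before byte 2: 0x82
Byte 2: 0xD8
0x82 XOR 0xD8 = 0x5A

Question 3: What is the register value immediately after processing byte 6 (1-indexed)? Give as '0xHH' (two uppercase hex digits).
After byte 1 (0x36): reg=0x82
After byte 2 (0xD8): reg=0x81
After byte 3 (0xCF): reg=0xED
After byte 4 (0x0F): reg=0xA0
After byte 5 (0xA7): reg=0x15
After byte 6 (0x90): reg=0x92

Answer: 0x92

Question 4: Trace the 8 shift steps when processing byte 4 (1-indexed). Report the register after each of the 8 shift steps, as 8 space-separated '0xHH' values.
Answer: 0xC3 0x81 0x05 0x0A 0x14 0x28 0x50 0xA0

Derivation:
After byte 1 (0x36): reg=0x82
After byte 2 (0xD8): reg=0x81
After byte 3 (0xCF): reg=0xED
Register before byte 4: 0xED
After XOR with byte 0x0F: 0xE2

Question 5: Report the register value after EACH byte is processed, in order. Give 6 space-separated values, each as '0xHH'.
0x82 0x81 0xED 0xA0 0x15 0x92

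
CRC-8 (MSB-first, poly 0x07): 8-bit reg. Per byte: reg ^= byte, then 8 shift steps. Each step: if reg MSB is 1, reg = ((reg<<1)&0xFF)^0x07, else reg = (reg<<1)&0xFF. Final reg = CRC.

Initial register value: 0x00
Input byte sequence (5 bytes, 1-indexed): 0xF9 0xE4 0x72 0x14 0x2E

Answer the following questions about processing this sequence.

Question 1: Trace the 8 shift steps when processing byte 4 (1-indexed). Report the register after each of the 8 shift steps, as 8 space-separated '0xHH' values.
Answer: 0x18 0x30 0x60 0xC0 0x87 0x09 0x12 0x24

Derivation:
After byte 1 (0xF9): reg=0xE1
After byte 2 (0xE4): reg=0x1B
After byte 3 (0x72): reg=0x18
Register before byte 4: 0x18
After XOR with byte 0x14: 0x0C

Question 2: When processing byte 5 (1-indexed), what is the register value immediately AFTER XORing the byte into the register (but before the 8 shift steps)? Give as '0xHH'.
Register before byte 5: 0x24
Byte 5: 0x2E
0x24 XOR 0x2E = 0x0A

Answer: 0x0A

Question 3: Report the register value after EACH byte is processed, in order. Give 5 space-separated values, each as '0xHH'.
0xE1 0x1B 0x18 0x24 0x36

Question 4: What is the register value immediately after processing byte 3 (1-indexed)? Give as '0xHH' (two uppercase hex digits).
After byte 1 (0xF9): reg=0xE1
After byte 2 (0xE4): reg=0x1B
After byte 3 (0x72): reg=0x18

Answer: 0x18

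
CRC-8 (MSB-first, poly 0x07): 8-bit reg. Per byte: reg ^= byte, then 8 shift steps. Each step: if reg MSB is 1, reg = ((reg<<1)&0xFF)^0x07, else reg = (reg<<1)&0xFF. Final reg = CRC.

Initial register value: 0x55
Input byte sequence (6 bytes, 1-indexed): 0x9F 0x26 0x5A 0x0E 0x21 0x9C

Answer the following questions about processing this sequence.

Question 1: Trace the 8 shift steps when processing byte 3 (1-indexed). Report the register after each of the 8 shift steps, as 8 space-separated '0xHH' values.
Answer: 0x89 0x15 0x2A 0x54 0xA8 0x57 0xAE 0x5B

Derivation:
After byte 1 (0x9F): reg=0x78
After byte 2 (0x26): reg=0x9D
Register before byte 3: 0x9D
After XOR with byte 0x5A: 0xC7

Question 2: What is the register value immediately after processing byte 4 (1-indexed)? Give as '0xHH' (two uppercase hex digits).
After byte 1 (0x9F): reg=0x78
After byte 2 (0x26): reg=0x9D
After byte 3 (0x5A): reg=0x5B
After byte 4 (0x0E): reg=0xAC

Answer: 0xAC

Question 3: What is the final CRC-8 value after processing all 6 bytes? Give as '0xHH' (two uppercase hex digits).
Answer: 0x82

Derivation:
After byte 1 (0x9F): reg=0x78
After byte 2 (0x26): reg=0x9D
After byte 3 (0x5A): reg=0x5B
After byte 4 (0x0E): reg=0xAC
After byte 5 (0x21): reg=0xAA
After byte 6 (0x9C): reg=0x82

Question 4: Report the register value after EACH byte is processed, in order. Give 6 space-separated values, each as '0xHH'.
0x78 0x9D 0x5B 0xAC 0xAA 0x82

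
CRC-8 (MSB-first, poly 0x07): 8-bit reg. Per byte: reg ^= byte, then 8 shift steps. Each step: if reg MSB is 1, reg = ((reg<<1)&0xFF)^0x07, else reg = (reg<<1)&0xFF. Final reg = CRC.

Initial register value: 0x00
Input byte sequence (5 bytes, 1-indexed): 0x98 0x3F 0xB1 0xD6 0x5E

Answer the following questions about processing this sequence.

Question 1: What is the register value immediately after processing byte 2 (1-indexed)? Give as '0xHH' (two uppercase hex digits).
Answer: 0xF4

Derivation:
After byte 1 (0x98): reg=0xC1
After byte 2 (0x3F): reg=0xF4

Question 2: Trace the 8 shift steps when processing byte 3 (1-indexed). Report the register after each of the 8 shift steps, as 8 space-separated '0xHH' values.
After byte 1 (0x98): reg=0xC1
After byte 2 (0x3F): reg=0xF4
Register before byte 3: 0xF4
After XOR with byte 0xB1: 0x45

Answer: 0x8A 0x13 0x26 0x4C 0x98 0x37 0x6E 0xDC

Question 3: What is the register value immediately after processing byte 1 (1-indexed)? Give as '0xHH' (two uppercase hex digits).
After byte 1 (0x98): reg=0xC1

Answer: 0xC1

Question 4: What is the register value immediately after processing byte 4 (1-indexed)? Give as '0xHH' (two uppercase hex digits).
After byte 1 (0x98): reg=0xC1
After byte 2 (0x3F): reg=0xF4
After byte 3 (0xB1): reg=0xDC
After byte 4 (0xD6): reg=0x36

Answer: 0x36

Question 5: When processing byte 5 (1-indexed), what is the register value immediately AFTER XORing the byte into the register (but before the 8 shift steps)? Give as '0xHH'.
Answer: 0x68

Derivation:
Register before byte 5: 0x36
Byte 5: 0x5E
0x36 XOR 0x5E = 0x68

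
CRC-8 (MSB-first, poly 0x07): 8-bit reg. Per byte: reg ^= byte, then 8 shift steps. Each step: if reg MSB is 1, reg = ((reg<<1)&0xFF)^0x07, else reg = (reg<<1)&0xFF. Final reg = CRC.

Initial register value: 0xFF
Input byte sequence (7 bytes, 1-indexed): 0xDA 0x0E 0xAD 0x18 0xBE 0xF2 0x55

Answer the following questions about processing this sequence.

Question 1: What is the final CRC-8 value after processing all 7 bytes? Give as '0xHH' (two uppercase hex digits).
Answer: 0x36

Derivation:
After byte 1 (0xDA): reg=0xFB
After byte 2 (0x0E): reg=0xC5
After byte 3 (0xAD): reg=0x1F
After byte 4 (0x18): reg=0x15
After byte 5 (0xBE): reg=0x58
After byte 6 (0xF2): reg=0x5F
After byte 7 (0x55): reg=0x36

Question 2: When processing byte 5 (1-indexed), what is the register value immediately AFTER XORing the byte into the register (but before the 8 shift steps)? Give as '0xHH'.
Register before byte 5: 0x15
Byte 5: 0xBE
0x15 XOR 0xBE = 0xAB

Answer: 0xAB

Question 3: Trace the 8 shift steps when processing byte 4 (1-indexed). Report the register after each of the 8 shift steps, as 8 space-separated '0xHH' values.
After byte 1 (0xDA): reg=0xFB
After byte 2 (0x0E): reg=0xC5
After byte 3 (0xAD): reg=0x1F
Register before byte 4: 0x1F
After XOR with byte 0x18: 0x07

Answer: 0x0E 0x1C 0x38 0x70 0xE0 0xC7 0x89 0x15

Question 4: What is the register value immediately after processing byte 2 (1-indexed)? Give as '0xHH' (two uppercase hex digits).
Answer: 0xC5

Derivation:
After byte 1 (0xDA): reg=0xFB
After byte 2 (0x0E): reg=0xC5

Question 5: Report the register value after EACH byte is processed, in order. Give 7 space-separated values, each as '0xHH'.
0xFB 0xC5 0x1F 0x15 0x58 0x5F 0x36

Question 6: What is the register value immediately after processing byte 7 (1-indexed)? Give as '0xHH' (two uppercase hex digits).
Answer: 0x36

Derivation:
After byte 1 (0xDA): reg=0xFB
After byte 2 (0x0E): reg=0xC5
After byte 3 (0xAD): reg=0x1F
After byte 4 (0x18): reg=0x15
After byte 5 (0xBE): reg=0x58
After byte 6 (0xF2): reg=0x5F
After byte 7 (0x55): reg=0x36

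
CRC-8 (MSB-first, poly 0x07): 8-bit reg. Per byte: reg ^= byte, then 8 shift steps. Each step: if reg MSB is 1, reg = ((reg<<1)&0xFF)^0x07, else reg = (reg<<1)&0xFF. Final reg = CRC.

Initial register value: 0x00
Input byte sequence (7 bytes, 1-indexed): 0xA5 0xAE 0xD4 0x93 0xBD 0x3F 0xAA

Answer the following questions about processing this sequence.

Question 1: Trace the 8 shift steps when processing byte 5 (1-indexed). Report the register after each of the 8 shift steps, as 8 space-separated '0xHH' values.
After byte 1 (0xA5): reg=0x72
After byte 2 (0xAE): reg=0x1A
After byte 3 (0xD4): reg=0x64
After byte 4 (0x93): reg=0xCB
Register before byte 5: 0xCB
After XOR with byte 0xBD: 0x76

Answer: 0xEC 0xDF 0xB9 0x75 0xEA 0xD3 0xA1 0x45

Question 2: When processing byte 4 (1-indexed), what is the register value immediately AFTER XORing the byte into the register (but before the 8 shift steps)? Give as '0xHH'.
Answer: 0xF7

Derivation:
Register before byte 4: 0x64
Byte 4: 0x93
0x64 XOR 0x93 = 0xF7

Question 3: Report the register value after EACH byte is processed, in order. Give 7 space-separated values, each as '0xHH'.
0x72 0x1A 0x64 0xCB 0x45 0x61 0x7F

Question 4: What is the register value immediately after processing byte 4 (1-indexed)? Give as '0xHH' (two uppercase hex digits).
Answer: 0xCB

Derivation:
After byte 1 (0xA5): reg=0x72
After byte 2 (0xAE): reg=0x1A
After byte 3 (0xD4): reg=0x64
After byte 4 (0x93): reg=0xCB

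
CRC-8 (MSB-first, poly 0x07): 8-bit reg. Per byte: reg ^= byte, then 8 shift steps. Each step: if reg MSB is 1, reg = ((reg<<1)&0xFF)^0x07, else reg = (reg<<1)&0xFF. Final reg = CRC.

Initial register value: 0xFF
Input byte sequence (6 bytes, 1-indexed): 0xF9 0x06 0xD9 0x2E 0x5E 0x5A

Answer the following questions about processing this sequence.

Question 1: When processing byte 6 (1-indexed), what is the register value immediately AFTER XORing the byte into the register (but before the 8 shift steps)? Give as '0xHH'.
Answer: 0x95

Derivation:
Register before byte 6: 0xCF
Byte 6: 0x5A
0xCF XOR 0x5A = 0x95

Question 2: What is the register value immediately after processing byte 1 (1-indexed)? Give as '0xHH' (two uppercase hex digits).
Answer: 0x12

Derivation:
After byte 1 (0xF9): reg=0x12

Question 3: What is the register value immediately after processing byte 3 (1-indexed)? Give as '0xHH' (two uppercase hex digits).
Answer: 0x02

Derivation:
After byte 1 (0xF9): reg=0x12
After byte 2 (0x06): reg=0x6C
After byte 3 (0xD9): reg=0x02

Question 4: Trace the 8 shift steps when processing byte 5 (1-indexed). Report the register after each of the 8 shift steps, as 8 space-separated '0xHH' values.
Answer: 0x33 0x66 0xCC 0x9F 0x39 0x72 0xE4 0xCF

Derivation:
After byte 1 (0xF9): reg=0x12
After byte 2 (0x06): reg=0x6C
After byte 3 (0xD9): reg=0x02
After byte 4 (0x2E): reg=0xC4
Register before byte 5: 0xC4
After XOR with byte 0x5E: 0x9A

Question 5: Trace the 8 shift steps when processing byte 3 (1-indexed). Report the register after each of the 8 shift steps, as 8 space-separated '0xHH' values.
After byte 1 (0xF9): reg=0x12
After byte 2 (0x06): reg=0x6C
Register before byte 3: 0x6C
After XOR with byte 0xD9: 0xB5

Answer: 0x6D 0xDA 0xB3 0x61 0xC2 0x83 0x01 0x02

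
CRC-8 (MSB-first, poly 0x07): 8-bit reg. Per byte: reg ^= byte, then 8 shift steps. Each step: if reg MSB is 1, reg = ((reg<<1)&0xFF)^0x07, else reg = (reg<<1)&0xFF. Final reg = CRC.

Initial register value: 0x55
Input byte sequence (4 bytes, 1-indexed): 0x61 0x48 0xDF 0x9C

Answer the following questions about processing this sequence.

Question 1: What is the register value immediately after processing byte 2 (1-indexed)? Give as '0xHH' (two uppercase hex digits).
Answer: 0x52

Derivation:
After byte 1 (0x61): reg=0x8C
After byte 2 (0x48): reg=0x52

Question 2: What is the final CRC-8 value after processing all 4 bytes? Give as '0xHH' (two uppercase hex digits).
Answer: 0x82

Derivation:
After byte 1 (0x61): reg=0x8C
After byte 2 (0x48): reg=0x52
After byte 3 (0xDF): reg=0xAA
After byte 4 (0x9C): reg=0x82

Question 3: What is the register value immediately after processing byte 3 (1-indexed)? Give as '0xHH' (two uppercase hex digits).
After byte 1 (0x61): reg=0x8C
After byte 2 (0x48): reg=0x52
After byte 3 (0xDF): reg=0xAA

Answer: 0xAA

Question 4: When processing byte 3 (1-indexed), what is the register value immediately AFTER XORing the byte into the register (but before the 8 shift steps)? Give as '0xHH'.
Register before byte 3: 0x52
Byte 3: 0xDF
0x52 XOR 0xDF = 0x8D

Answer: 0x8D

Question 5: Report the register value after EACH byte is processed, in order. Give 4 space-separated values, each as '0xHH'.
0x8C 0x52 0xAA 0x82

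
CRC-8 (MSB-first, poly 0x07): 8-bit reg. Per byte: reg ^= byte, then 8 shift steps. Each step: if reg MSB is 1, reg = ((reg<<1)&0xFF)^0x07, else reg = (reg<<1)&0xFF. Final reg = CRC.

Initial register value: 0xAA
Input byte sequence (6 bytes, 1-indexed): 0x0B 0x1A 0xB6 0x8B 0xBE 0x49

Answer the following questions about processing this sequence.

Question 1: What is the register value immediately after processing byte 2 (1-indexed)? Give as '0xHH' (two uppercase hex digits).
Answer: 0x4B

Derivation:
After byte 1 (0x0B): reg=0x6E
After byte 2 (0x1A): reg=0x4B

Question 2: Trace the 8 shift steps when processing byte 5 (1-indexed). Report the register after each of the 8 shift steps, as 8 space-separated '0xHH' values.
After byte 1 (0x0B): reg=0x6E
After byte 2 (0x1A): reg=0x4B
After byte 3 (0xB6): reg=0xFD
After byte 4 (0x8B): reg=0x45
Register before byte 5: 0x45
After XOR with byte 0xBE: 0xFB

Answer: 0xF1 0xE5 0xCD 0x9D 0x3D 0x7A 0xF4 0xEF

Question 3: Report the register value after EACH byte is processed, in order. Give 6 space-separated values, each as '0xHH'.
0x6E 0x4B 0xFD 0x45 0xEF 0x7B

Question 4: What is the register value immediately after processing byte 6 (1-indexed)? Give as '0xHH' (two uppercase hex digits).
Answer: 0x7B

Derivation:
After byte 1 (0x0B): reg=0x6E
After byte 2 (0x1A): reg=0x4B
After byte 3 (0xB6): reg=0xFD
After byte 4 (0x8B): reg=0x45
After byte 5 (0xBE): reg=0xEF
After byte 6 (0x49): reg=0x7B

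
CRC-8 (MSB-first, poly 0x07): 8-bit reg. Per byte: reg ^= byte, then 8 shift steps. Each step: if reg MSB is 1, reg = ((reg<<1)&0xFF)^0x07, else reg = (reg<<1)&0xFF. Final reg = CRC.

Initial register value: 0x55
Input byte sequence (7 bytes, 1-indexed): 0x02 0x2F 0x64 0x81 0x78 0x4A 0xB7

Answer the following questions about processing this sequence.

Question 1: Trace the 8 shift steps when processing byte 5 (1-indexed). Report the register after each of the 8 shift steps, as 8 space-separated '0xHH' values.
Answer: 0x9D 0x3D 0x7A 0xF4 0xEF 0xD9 0xB5 0x6D

Derivation:
After byte 1 (0x02): reg=0xA2
After byte 2 (0x2F): reg=0xAA
After byte 3 (0x64): reg=0x64
After byte 4 (0x81): reg=0xB5
Register before byte 5: 0xB5
After XOR with byte 0x78: 0xCD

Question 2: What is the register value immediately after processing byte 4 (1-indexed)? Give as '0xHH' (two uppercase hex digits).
After byte 1 (0x02): reg=0xA2
After byte 2 (0x2F): reg=0xAA
After byte 3 (0x64): reg=0x64
After byte 4 (0x81): reg=0xB5

Answer: 0xB5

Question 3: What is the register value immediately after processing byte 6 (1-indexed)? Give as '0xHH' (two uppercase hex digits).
After byte 1 (0x02): reg=0xA2
After byte 2 (0x2F): reg=0xAA
After byte 3 (0x64): reg=0x64
After byte 4 (0x81): reg=0xB5
After byte 5 (0x78): reg=0x6D
After byte 6 (0x4A): reg=0xF5

Answer: 0xF5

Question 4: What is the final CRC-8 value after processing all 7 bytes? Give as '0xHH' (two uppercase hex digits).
After byte 1 (0x02): reg=0xA2
After byte 2 (0x2F): reg=0xAA
After byte 3 (0x64): reg=0x64
After byte 4 (0x81): reg=0xB5
After byte 5 (0x78): reg=0x6D
After byte 6 (0x4A): reg=0xF5
After byte 7 (0xB7): reg=0xC9

Answer: 0xC9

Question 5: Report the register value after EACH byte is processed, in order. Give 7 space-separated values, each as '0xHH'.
0xA2 0xAA 0x64 0xB5 0x6D 0xF5 0xC9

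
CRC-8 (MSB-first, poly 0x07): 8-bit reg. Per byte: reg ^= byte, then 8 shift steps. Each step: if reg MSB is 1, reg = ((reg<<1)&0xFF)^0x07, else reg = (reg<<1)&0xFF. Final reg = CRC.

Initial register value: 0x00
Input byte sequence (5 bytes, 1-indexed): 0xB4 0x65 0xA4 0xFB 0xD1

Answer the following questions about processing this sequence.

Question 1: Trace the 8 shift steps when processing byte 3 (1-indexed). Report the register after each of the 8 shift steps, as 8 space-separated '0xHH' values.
After byte 1 (0xB4): reg=0x05
After byte 2 (0x65): reg=0x27
Register before byte 3: 0x27
After XOR with byte 0xA4: 0x83

Answer: 0x01 0x02 0x04 0x08 0x10 0x20 0x40 0x80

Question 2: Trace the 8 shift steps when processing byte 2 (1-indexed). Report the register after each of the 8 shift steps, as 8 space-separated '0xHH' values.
After byte 1 (0xB4): reg=0x05
Register before byte 2: 0x05
After XOR with byte 0x65: 0x60

Answer: 0xC0 0x87 0x09 0x12 0x24 0x48 0x90 0x27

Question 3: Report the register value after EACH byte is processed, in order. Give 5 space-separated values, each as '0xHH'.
0x05 0x27 0x80 0x66 0x0C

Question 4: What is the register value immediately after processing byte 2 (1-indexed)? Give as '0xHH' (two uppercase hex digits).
After byte 1 (0xB4): reg=0x05
After byte 2 (0x65): reg=0x27

Answer: 0x27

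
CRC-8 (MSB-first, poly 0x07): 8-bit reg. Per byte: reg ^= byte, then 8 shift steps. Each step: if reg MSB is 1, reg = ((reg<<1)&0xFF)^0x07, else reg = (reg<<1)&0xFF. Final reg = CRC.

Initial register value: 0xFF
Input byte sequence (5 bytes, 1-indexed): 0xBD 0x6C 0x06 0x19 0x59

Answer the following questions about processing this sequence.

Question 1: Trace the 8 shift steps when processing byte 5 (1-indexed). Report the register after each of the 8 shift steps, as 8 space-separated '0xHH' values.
Answer: 0xC7 0x89 0x15 0x2A 0x54 0xA8 0x57 0xAE

Derivation:
After byte 1 (0xBD): reg=0xC9
After byte 2 (0x6C): reg=0x72
After byte 3 (0x06): reg=0x4B
After byte 4 (0x19): reg=0xB9
Register before byte 5: 0xB9
After XOR with byte 0x59: 0xE0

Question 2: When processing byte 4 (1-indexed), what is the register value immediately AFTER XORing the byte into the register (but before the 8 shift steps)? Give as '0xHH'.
Register before byte 4: 0x4B
Byte 4: 0x19
0x4B XOR 0x19 = 0x52

Answer: 0x52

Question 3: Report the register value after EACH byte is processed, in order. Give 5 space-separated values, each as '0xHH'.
0xC9 0x72 0x4B 0xB9 0xAE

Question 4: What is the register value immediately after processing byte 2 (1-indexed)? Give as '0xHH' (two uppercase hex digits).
After byte 1 (0xBD): reg=0xC9
After byte 2 (0x6C): reg=0x72

Answer: 0x72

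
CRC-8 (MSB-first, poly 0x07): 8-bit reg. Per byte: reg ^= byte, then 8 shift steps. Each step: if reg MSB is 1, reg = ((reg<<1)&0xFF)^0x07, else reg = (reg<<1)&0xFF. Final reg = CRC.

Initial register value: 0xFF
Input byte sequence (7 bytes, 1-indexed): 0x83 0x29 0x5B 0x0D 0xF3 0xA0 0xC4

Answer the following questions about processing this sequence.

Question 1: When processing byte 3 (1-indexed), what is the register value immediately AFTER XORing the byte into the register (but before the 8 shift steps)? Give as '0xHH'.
Register before byte 3: 0x81
Byte 3: 0x5B
0x81 XOR 0x5B = 0xDA

Answer: 0xDA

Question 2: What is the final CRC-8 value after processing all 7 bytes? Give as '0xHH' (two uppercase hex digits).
After byte 1 (0x83): reg=0x73
After byte 2 (0x29): reg=0x81
After byte 3 (0x5B): reg=0x08
After byte 4 (0x0D): reg=0x1B
After byte 5 (0xF3): reg=0x96
After byte 6 (0xA0): reg=0x82
After byte 7 (0xC4): reg=0xD5

Answer: 0xD5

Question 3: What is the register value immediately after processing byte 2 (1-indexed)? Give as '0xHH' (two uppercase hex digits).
After byte 1 (0x83): reg=0x73
After byte 2 (0x29): reg=0x81

Answer: 0x81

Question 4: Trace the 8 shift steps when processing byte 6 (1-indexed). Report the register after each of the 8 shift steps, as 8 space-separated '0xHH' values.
After byte 1 (0x83): reg=0x73
After byte 2 (0x29): reg=0x81
After byte 3 (0x5B): reg=0x08
After byte 4 (0x0D): reg=0x1B
After byte 5 (0xF3): reg=0x96
Register before byte 6: 0x96
After XOR with byte 0xA0: 0x36

Answer: 0x6C 0xD8 0xB7 0x69 0xD2 0xA3 0x41 0x82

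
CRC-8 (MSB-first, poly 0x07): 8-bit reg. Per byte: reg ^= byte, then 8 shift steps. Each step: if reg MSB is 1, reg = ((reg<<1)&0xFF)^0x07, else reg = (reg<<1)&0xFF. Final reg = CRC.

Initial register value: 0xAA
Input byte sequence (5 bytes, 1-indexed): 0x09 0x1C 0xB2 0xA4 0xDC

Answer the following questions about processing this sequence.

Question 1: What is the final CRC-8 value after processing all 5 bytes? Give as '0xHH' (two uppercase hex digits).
Answer: 0xB0

Derivation:
After byte 1 (0x09): reg=0x60
After byte 2 (0x1C): reg=0x73
After byte 3 (0xB2): reg=0x49
After byte 4 (0xA4): reg=0x8D
After byte 5 (0xDC): reg=0xB0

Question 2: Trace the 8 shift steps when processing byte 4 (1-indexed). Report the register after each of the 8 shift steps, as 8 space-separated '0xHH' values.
After byte 1 (0x09): reg=0x60
After byte 2 (0x1C): reg=0x73
After byte 3 (0xB2): reg=0x49
Register before byte 4: 0x49
After XOR with byte 0xA4: 0xED

Answer: 0xDD 0xBD 0x7D 0xFA 0xF3 0xE1 0xC5 0x8D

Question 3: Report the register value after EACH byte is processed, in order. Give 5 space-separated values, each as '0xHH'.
0x60 0x73 0x49 0x8D 0xB0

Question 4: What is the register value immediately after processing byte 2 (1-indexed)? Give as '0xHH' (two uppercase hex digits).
After byte 1 (0x09): reg=0x60
After byte 2 (0x1C): reg=0x73

Answer: 0x73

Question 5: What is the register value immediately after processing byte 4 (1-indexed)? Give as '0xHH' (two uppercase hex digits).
Answer: 0x8D

Derivation:
After byte 1 (0x09): reg=0x60
After byte 2 (0x1C): reg=0x73
After byte 3 (0xB2): reg=0x49
After byte 4 (0xA4): reg=0x8D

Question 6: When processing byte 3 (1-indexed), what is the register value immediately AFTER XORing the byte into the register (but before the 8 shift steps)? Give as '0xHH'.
Answer: 0xC1

Derivation:
Register before byte 3: 0x73
Byte 3: 0xB2
0x73 XOR 0xB2 = 0xC1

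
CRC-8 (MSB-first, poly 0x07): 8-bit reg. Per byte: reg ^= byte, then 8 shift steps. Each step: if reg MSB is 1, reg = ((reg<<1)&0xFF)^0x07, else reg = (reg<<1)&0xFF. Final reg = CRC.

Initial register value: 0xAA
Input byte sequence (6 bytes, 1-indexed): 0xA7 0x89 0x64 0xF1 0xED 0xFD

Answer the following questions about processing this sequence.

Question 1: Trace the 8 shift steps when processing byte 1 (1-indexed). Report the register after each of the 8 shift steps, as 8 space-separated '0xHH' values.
Register before byte 1: 0xAA
After XOR with byte 0xA7: 0x0D

Answer: 0x1A 0x34 0x68 0xD0 0xA7 0x49 0x92 0x23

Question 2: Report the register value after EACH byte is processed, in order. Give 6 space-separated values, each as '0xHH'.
0x23 0x5F 0xA1 0xB7 0x81 0x73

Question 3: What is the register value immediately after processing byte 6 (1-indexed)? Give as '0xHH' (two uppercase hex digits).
Answer: 0x73

Derivation:
After byte 1 (0xA7): reg=0x23
After byte 2 (0x89): reg=0x5F
After byte 3 (0x64): reg=0xA1
After byte 4 (0xF1): reg=0xB7
After byte 5 (0xED): reg=0x81
After byte 6 (0xFD): reg=0x73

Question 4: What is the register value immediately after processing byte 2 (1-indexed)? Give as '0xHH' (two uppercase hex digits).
Answer: 0x5F

Derivation:
After byte 1 (0xA7): reg=0x23
After byte 2 (0x89): reg=0x5F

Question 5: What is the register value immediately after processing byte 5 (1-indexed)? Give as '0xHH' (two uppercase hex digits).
Answer: 0x81

Derivation:
After byte 1 (0xA7): reg=0x23
After byte 2 (0x89): reg=0x5F
After byte 3 (0x64): reg=0xA1
After byte 4 (0xF1): reg=0xB7
After byte 5 (0xED): reg=0x81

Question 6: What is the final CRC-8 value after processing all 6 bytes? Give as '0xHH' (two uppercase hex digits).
Answer: 0x73

Derivation:
After byte 1 (0xA7): reg=0x23
After byte 2 (0x89): reg=0x5F
After byte 3 (0x64): reg=0xA1
After byte 4 (0xF1): reg=0xB7
After byte 5 (0xED): reg=0x81
After byte 6 (0xFD): reg=0x73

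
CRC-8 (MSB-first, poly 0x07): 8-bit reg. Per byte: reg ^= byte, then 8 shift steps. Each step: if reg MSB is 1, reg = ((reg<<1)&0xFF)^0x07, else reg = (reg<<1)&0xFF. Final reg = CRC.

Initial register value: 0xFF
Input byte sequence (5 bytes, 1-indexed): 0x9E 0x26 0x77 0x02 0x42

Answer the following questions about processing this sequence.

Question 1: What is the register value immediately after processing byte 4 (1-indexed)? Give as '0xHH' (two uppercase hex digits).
After byte 1 (0x9E): reg=0x20
After byte 2 (0x26): reg=0x12
After byte 3 (0x77): reg=0x3C
After byte 4 (0x02): reg=0xBA

Answer: 0xBA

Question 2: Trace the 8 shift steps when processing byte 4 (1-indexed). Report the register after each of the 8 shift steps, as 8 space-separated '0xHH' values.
Answer: 0x7C 0xF8 0xF7 0xE9 0xD5 0xAD 0x5D 0xBA

Derivation:
After byte 1 (0x9E): reg=0x20
After byte 2 (0x26): reg=0x12
After byte 3 (0x77): reg=0x3C
Register before byte 4: 0x3C
After XOR with byte 0x02: 0x3E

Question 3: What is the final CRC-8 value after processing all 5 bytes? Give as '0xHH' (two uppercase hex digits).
Answer: 0xE6

Derivation:
After byte 1 (0x9E): reg=0x20
After byte 2 (0x26): reg=0x12
After byte 3 (0x77): reg=0x3C
After byte 4 (0x02): reg=0xBA
After byte 5 (0x42): reg=0xE6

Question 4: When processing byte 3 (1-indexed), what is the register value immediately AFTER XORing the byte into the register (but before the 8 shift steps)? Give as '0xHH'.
Answer: 0x65

Derivation:
Register before byte 3: 0x12
Byte 3: 0x77
0x12 XOR 0x77 = 0x65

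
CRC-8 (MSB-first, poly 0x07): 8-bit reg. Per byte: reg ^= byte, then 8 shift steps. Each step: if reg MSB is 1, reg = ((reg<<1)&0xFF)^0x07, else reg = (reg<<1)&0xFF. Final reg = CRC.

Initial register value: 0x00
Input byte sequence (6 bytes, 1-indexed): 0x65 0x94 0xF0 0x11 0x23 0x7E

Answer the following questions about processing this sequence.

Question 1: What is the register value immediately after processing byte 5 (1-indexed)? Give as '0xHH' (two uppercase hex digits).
Answer: 0x88

Derivation:
After byte 1 (0x65): reg=0x3C
After byte 2 (0x94): reg=0x51
After byte 3 (0xF0): reg=0x6E
After byte 4 (0x11): reg=0x7A
After byte 5 (0x23): reg=0x88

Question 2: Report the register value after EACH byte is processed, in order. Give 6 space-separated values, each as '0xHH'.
0x3C 0x51 0x6E 0x7A 0x88 0xCC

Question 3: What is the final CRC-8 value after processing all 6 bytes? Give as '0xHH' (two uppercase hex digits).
After byte 1 (0x65): reg=0x3C
After byte 2 (0x94): reg=0x51
After byte 3 (0xF0): reg=0x6E
After byte 4 (0x11): reg=0x7A
After byte 5 (0x23): reg=0x88
After byte 6 (0x7E): reg=0xCC

Answer: 0xCC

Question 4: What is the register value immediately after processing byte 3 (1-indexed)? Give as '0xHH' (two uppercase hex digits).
After byte 1 (0x65): reg=0x3C
After byte 2 (0x94): reg=0x51
After byte 3 (0xF0): reg=0x6E

Answer: 0x6E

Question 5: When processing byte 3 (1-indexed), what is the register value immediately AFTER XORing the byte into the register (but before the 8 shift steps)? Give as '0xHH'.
Answer: 0xA1

Derivation:
Register before byte 3: 0x51
Byte 3: 0xF0
0x51 XOR 0xF0 = 0xA1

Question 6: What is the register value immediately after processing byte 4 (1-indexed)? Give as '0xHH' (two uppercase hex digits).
After byte 1 (0x65): reg=0x3C
After byte 2 (0x94): reg=0x51
After byte 3 (0xF0): reg=0x6E
After byte 4 (0x11): reg=0x7A

Answer: 0x7A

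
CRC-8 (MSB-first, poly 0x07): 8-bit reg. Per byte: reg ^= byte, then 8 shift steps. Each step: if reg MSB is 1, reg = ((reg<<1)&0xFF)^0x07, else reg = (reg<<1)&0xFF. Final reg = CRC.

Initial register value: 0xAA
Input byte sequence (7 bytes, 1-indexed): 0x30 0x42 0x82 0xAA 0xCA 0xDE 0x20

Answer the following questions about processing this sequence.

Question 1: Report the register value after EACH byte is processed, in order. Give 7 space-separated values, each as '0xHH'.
0xCF 0xAA 0xD8 0x59 0xF0 0xCA 0x98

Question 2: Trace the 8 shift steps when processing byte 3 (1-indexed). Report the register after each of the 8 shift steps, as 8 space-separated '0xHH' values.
Answer: 0x50 0xA0 0x47 0x8E 0x1B 0x36 0x6C 0xD8

Derivation:
After byte 1 (0x30): reg=0xCF
After byte 2 (0x42): reg=0xAA
Register before byte 3: 0xAA
After XOR with byte 0x82: 0x28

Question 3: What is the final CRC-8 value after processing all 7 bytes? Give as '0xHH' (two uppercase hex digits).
Answer: 0x98

Derivation:
After byte 1 (0x30): reg=0xCF
After byte 2 (0x42): reg=0xAA
After byte 3 (0x82): reg=0xD8
After byte 4 (0xAA): reg=0x59
After byte 5 (0xCA): reg=0xF0
After byte 6 (0xDE): reg=0xCA
After byte 7 (0x20): reg=0x98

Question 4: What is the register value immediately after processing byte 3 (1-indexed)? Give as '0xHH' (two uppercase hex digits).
After byte 1 (0x30): reg=0xCF
After byte 2 (0x42): reg=0xAA
After byte 3 (0x82): reg=0xD8

Answer: 0xD8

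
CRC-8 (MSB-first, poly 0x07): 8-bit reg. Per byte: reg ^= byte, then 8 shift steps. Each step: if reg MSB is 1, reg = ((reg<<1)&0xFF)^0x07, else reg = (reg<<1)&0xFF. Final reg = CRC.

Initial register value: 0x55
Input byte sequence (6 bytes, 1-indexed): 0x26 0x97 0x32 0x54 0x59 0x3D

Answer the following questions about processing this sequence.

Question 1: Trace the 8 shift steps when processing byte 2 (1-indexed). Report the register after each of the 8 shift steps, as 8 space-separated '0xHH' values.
Answer: 0x95 0x2D 0x5A 0xB4 0x6F 0xDE 0xBB 0x71

Derivation:
After byte 1 (0x26): reg=0x5E
Register before byte 2: 0x5E
After XOR with byte 0x97: 0xC9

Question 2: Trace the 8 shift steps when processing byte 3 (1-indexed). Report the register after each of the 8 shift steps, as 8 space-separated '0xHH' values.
Answer: 0x86 0x0B 0x16 0x2C 0x58 0xB0 0x67 0xCE

Derivation:
After byte 1 (0x26): reg=0x5E
After byte 2 (0x97): reg=0x71
Register before byte 3: 0x71
After XOR with byte 0x32: 0x43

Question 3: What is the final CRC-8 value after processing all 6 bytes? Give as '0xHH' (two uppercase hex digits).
Answer: 0x2C

Derivation:
After byte 1 (0x26): reg=0x5E
After byte 2 (0x97): reg=0x71
After byte 3 (0x32): reg=0xCE
After byte 4 (0x54): reg=0xCF
After byte 5 (0x59): reg=0xEB
After byte 6 (0x3D): reg=0x2C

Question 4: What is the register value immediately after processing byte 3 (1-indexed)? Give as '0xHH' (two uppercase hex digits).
After byte 1 (0x26): reg=0x5E
After byte 2 (0x97): reg=0x71
After byte 3 (0x32): reg=0xCE

Answer: 0xCE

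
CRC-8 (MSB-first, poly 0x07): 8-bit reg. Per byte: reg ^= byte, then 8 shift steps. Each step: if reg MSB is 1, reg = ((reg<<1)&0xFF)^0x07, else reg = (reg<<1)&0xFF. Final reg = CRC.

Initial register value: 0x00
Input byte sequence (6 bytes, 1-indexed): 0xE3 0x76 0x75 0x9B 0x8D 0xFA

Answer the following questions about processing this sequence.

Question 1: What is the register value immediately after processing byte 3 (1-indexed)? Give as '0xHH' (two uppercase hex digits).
After byte 1 (0xE3): reg=0xA7
After byte 2 (0x76): reg=0x39
After byte 3 (0x75): reg=0xE3

Answer: 0xE3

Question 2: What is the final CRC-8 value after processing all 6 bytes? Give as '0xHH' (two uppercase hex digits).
After byte 1 (0xE3): reg=0xA7
After byte 2 (0x76): reg=0x39
After byte 3 (0x75): reg=0xE3
After byte 4 (0x9B): reg=0x6F
After byte 5 (0x8D): reg=0xA0
After byte 6 (0xFA): reg=0x81

Answer: 0x81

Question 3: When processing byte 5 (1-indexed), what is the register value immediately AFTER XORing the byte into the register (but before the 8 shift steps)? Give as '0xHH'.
Answer: 0xE2

Derivation:
Register before byte 5: 0x6F
Byte 5: 0x8D
0x6F XOR 0x8D = 0xE2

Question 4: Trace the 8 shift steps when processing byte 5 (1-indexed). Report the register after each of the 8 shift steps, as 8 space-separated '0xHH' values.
After byte 1 (0xE3): reg=0xA7
After byte 2 (0x76): reg=0x39
After byte 3 (0x75): reg=0xE3
After byte 4 (0x9B): reg=0x6F
Register before byte 5: 0x6F
After XOR with byte 0x8D: 0xE2

Answer: 0xC3 0x81 0x05 0x0A 0x14 0x28 0x50 0xA0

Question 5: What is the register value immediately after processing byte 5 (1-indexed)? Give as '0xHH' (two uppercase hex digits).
Answer: 0xA0

Derivation:
After byte 1 (0xE3): reg=0xA7
After byte 2 (0x76): reg=0x39
After byte 3 (0x75): reg=0xE3
After byte 4 (0x9B): reg=0x6F
After byte 5 (0x8D): reg=0xA0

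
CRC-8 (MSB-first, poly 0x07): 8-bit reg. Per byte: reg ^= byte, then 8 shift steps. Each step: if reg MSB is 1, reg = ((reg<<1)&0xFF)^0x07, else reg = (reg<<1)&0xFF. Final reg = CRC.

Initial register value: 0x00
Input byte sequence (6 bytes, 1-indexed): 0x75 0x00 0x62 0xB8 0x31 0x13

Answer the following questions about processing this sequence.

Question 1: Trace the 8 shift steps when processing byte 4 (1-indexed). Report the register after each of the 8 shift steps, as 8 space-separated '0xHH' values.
Answer: 0x6C 0xD8 0xB7 0x69 0xD2 0xA3 0x41 0x82

Derivation:
After byte 1 (0x75): reg=0x4C
After byte 2 (0x00): reg=0xE3
After byte 3 (0x62): reg=0x8E
Register before byte 4: 0x8E
After XOR with byte 0xB8: 0x36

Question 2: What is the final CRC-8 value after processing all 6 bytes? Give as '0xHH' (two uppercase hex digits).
Answer: 0x09

Derivation:
After byte 1 (0x75): reg=0x4C
After byte 2 (0x00): reg=0xE3
After byte 3 (0x62): reg=0x8E
After byte 4 (0xB8): reg=0x82
After byte 5 (0x31): reg=0x10
After byte 6 (0x13): reg=0x09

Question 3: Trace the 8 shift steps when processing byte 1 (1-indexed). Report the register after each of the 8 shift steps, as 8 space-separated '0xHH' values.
Register before byte 1: 0x00
After XOR with byte 0x75: 0x75

Answer: 0xEA 0xD3 0xA1 0x45 0x8A 0x13 0x26 0x4C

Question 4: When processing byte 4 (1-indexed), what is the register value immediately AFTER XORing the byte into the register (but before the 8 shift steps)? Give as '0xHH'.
Register before byte 4: 0x8E
Byte 4: 0xB8
0x8E XOR 0xB8 = 0x36

Answer: 0x36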